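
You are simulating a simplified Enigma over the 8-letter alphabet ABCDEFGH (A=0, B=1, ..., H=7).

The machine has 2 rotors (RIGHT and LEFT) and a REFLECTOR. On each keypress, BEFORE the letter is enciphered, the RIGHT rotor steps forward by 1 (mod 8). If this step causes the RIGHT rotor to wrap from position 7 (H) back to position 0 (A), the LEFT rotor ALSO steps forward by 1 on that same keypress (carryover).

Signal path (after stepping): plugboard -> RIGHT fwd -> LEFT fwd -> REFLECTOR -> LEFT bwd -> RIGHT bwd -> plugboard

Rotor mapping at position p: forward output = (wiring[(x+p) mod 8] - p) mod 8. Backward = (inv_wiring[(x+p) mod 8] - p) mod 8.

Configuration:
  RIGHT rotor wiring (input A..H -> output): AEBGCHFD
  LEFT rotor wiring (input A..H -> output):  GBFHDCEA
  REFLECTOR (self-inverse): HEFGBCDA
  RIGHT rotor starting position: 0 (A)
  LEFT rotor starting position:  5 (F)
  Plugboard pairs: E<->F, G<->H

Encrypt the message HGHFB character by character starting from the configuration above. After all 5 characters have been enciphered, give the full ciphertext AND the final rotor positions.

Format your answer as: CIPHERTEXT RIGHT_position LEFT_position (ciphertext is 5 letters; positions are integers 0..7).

Answer: GAEBC 5 5

Derivation:
Char 1 ('H'): step: R->1, L=5; H->plug->G->R->C->L->D->refl->G->L'->H->R'->H->plug->G
Char 2 ('G'): step: R->2, L=5; G->plug->H->R->C->L->D->refl->G->L'->H->R'->A->plug->A
Char 3 ('H'): step: R->3, L=5; H->plug->G->R->B->L->H->refl->A->L'->F->R'->F->plug->E
Char 4 ('F'): step: R->4, L=5; F->plug->E->R->E->L->E->refl->B->L'->D->R'->B->plug->B
Char 5 ('B'): step: R->5, L=5; B->plug->B->R->A->L->F->refl->C->L'->G->R'->C->plug->C
Final: ciphertext=GAEBC, RIGHT=5, LEFT=5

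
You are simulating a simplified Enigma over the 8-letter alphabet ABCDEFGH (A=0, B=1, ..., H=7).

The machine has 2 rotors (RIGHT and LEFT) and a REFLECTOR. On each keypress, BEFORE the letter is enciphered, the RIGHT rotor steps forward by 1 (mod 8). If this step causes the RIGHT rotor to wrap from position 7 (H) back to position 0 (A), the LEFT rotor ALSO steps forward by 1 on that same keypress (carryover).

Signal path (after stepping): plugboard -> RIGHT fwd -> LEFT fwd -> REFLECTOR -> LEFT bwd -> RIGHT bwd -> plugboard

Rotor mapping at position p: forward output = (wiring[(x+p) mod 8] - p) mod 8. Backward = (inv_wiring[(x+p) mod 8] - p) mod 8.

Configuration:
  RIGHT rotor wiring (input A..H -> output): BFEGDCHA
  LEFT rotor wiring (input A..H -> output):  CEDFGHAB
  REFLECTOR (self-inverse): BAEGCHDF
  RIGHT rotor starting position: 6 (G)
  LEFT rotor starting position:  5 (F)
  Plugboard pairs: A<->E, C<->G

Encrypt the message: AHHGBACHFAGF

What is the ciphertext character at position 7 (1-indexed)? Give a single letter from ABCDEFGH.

Char 1 ('A'): step: R->7, L=5; A->plug->E->R->H->L->B->refl->A->L'->G->R'->C->plug->G
Char 2 ('H'): step: R->0, L->6 (L advanced); H->plug->H->R->A->L->C->refl->E->L'->C->R'->F->plug->F
Char 3 ('H'): step: R->1, L=6; H->plug->H->R->A->L->C->refl->E->L'->C->R'->D->plug->D
Char 4 ('G'): step: R->2, L=6; G->plug->C->R->B->L->D->refl->G->L'->D->R'->H->plug->H
Char 5 ('B'): step: R->3, L=6; B->plug->B->R->A->L->C->refl->E->L'->C->R'->G->plug->C
Char 6 ('A'): step: R->4, L=6; A->plug->E->R->F->L->H->refl->F->L'->E->R'->D->plug->D
Char 7 ('C'): step: R->5, L=6; C->plug->G->R->B->L->D->refl->G->L'->D->R'->C->plug->G

G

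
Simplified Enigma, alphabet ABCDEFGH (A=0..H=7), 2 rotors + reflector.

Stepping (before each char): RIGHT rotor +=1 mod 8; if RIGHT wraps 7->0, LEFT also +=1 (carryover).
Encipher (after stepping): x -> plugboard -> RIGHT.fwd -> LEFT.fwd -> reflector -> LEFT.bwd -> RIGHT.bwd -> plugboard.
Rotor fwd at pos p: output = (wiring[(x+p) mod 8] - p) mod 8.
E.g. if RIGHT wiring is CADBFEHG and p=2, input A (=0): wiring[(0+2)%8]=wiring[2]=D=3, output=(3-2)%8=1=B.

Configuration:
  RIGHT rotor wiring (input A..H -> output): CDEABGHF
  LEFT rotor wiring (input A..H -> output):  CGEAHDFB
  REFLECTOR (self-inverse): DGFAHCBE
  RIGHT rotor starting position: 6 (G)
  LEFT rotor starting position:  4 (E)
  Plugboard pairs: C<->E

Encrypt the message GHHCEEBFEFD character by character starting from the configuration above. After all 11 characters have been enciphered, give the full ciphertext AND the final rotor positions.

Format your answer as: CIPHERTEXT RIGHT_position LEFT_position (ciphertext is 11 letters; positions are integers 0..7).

Answer: CAFAFFDDHEA 1 6

Derivation:
Char 1 ('G'): step: R->7, L=4; G->plug->G->R->H->L->E->refl->H->L'->B->R'->E->plug->C
Char 2 ('H'): step: R->0, L->5 (L advanced); H->plug->H->R->F->L->H->refl->E->L'->C->R'->A->plug->A
Char 3 ('H'): step: R->1, L=5; H->plug->H->R->B->L->A->refl->D->L'->G->R'->F->plug->F
Char 4 ('C'): step: R->2, L=5; C->plug->E->R->F->L->H->refl->E->L'->C->R'->A->plug->A
Char 5 ('E'): step: R->3, L=5; E->plug->C->R->D->L->F->refl->C->L'->H->R'->F->plug->F
Char 6 ('E'): step: R->4, L=5; E->plug->C->R->D->L->F->refl->C->L'->H->R'->F->plug->F
Char 7 ('B'): step: R->5, L=5; B->plug->B->R->C->L->E->refl->H->L'->F->R'->D->plug->D
Char 8 ('F'): step: R->6, L=5; F->plug->F->R->C->L->E->refl->H->L'->F->R'->D->plug->D
Char 9 ('E'): step: R->7, L=5; E->plug->C->R->E->L->B->refl->G->L'->A->R'->H->plug->H
Char 10 ('F'): step: R->0, L->6 (L advanced); F->plug->F->R->G->L->B->refl->G->L'->E->R'->C->plug->E
Char 11 ('D'): step: R->1, L=6; D->plug->D->R->A->L->H->refl->E->L'->C->R'->A->plug->A
Final: ciphertext=CAFAFFDDHEA, RIGHT=1, LEFT=6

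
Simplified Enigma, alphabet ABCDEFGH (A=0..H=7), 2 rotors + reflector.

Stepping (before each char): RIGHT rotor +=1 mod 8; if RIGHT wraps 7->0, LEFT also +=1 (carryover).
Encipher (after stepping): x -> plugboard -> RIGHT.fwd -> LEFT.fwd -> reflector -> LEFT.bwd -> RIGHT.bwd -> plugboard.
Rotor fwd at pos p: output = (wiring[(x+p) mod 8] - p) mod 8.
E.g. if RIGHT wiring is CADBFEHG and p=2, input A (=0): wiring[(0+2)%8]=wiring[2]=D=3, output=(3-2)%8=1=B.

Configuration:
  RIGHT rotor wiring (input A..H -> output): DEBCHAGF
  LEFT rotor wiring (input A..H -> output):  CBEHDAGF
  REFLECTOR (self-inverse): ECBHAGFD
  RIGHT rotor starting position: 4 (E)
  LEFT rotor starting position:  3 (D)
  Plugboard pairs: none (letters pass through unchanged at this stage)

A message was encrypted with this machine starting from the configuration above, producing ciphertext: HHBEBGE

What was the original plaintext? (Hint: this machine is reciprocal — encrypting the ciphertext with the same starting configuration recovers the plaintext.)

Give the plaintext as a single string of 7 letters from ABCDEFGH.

Answer: DDHFEDD

Derivation:
Char 1 ('H'): step: R->5, L=3; H->plug->H->R->C->L->F->refl->G->L'->G->R'->D->plug->D
Char 2 ('H'): step: R->6, L=3; H->plug->H->R->C->L->F->refl->G->L'->G->R'->D->plug->D
Char 3 ('B'): step: R->7, L=3; B->plug->B->R->E->L->C->refl->B->L'->H->R'->H->plug->H
Char 4 ('E'): step: R->0, L->4 (L advanced); E->plug->E->R->H->L->D->refl->H->L'->A->R'->F->plug->F
Char 5 ('B'): step: R->1, L=4; B->plug->B->R->A->L->H->refl->D->L'->H->R'->E->plug->E
Char 6 ('G'): step: R->2, L=4; G->plug->G->R->B->L->E->refl->A->L'->G->R'->D->plug->D
Char 7 ('E'): step: R->3, L=4; E->plug->E->R->C->L->C->refl->B->L'->D->R'->D->plug->D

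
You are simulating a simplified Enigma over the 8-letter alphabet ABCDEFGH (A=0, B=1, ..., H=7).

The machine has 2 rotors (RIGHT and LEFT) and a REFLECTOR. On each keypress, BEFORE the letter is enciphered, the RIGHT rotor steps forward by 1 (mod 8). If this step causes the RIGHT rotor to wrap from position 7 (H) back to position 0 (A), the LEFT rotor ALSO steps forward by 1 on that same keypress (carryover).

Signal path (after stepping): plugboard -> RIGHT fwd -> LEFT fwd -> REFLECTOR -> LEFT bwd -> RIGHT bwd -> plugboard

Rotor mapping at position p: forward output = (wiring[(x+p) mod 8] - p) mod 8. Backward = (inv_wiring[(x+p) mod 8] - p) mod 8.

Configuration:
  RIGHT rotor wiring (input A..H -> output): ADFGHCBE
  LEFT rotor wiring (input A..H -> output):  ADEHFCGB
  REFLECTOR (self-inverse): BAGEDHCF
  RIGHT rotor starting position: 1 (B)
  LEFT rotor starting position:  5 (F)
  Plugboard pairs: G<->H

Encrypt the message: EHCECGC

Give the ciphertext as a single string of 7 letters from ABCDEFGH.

Answer: GFDBAHA

Derivation:
Char 1 ('E'): step: R->2, L=5; E->plug->E->R->H->L->A->refl->B->L'->B->R'->H->plug->G
Char 2 ('H'): step: R->3, L=5; H->plug->G->R->A->L->F->refl->H->L'->F->R'->F->plug->F
Char 3 ('C'): step: R->4, L=5; C->plug->C->R->F->L->H->refl->F->L'->A->R'->D->plug->D
Char 4 ('E'): step: R->5, L=5; E->plug->E->R->G->L->C->refl->G->L'->E->R'->B->plug->B
Char 5 ('C'): step: R->6, L=5; C->plug->C->R->C->L->E->refl->D->L'->D->R'->A->plug->A
Char 6 ('G'): step: R->7, L=5; G->plug->H->R->C->L->E->refl->D->L'->D->R'->G->plug->H
Char 7 ('C'): step: R->0, L->6 (L advanced); C->plug->C->R->F->L->B->refl->A->L'->A->R'->A->plug->A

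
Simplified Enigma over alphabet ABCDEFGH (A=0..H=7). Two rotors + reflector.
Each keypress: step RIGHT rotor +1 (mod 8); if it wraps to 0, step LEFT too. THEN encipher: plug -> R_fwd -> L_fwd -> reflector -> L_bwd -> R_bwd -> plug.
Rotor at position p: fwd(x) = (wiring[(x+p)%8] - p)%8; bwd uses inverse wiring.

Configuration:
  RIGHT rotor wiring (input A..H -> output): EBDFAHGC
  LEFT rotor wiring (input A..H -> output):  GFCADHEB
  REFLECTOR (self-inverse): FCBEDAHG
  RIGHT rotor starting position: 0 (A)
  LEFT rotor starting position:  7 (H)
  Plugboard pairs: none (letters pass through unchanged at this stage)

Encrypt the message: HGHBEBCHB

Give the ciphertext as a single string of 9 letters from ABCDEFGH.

Answer: FACFGAFFD

Derivation:
Char 1 ('H'): step: R->1, L=7; H->plug->H->R->D->L->D->refl->E->L'->F->R'->F->plug->F
Char 2 ('G'): step: R->2, L=7; G->plug->G->R->C->L->G->refl->H->L'->B->R'->A->plug->A
Char 3 ('H'): step: R->3, L=7; H->plug->H->R->A->L->C->refl->B->L'->E->R'->C->plug->C
Char 4 ('B'): step: R->4, L=7; B->plug->B->R->D->L->D->refl->E->L'->F->R'->F->plug->F
Char 5 ('E'): step: R->5, L=7; E->plug->E->R->E->L->B->refl->C->L'->A->R'->G->plug->G
Char 6 ('B'): step: R->6, L=7; B->plug->B->R->E->L->B->refl->C->L'->A->R'->A->plug->A
Char 7 ('C'): step: R->7, L=7; C->plug->C->R->C->L->G->refl->H->L'->B->R'->F->plug->F
Char 8 ('H'): step: R->0, L->0 (L advanced); H->plug->H->R->C->L->C->refl->B->L'->H->R'->F->plug->F
Char 9 ('B'): step: R->1, L=0; B->plug->B->R->C->L->C->refl->B->L'->H->R'->D->plug->D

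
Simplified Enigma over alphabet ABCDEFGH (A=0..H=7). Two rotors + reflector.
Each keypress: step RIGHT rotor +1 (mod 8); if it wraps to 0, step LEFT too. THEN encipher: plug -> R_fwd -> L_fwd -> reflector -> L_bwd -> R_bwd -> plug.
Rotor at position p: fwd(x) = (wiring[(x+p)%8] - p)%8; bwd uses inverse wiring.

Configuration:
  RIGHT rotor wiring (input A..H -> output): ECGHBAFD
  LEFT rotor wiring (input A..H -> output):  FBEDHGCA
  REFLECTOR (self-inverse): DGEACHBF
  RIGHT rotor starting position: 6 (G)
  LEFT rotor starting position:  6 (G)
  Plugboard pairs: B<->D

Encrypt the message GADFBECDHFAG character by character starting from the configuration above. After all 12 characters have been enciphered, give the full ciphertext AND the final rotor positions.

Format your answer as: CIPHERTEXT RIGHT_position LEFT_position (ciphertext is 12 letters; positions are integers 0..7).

Answer: EDEHACAACADB 2 0

Derivation:
Char 1 ('G'): step: R->7, L=6; G->plug->G->R->B->L->C->refl->E->L'->A->R'->E->plug->E
Char 2 ('A'): step: R->0, L->7 (L advanced); A->plug->A->R->E->L->E->refl->C->L'->C->R'->B->plug->D
Char 3 ('D'): step: R->1, L=7; D->plug->B->R->F->L->A->refl->D->L'->H->R'->E->plug->E
Char 4 ('F'): step: R->2, L=7; F->plug->F->R->B->L->G->refl->B->L'->A->R'->H->plug->H
Char 5 ('B'): step: R->3, L=7; B->plug->D->R->C->L->C->refl->E->L'->E->R'->A->plug->A
Char 6 ('E'): step: R->4, L=7; E->plug->E->R->A->L->B->refl->G->L'->B->R'->C->plug->C
Char 7 ('C'): step: R->5, L=7; C->plug->C->R->G->L->H->refl->F->L'->D->R'->A->plug->A
Char 8 ('D'): step: R->6, L=7; D->plug->B->R->F->L->A->refl->D->L'->H->R'->A->plug->A
Char 9 ('H'): step: R->7, L=7; H->plug->H->R->G->L->H->refl->F->L'->D->R'->C->plug->C
Char 10 ('F'): step: R->0, L->0 (L advanced); F->plug->F->R->A->L->F->refl->H->L'->E->R'->A->plug->A
Char 11 ('A'): step: R->1, L=0; A->plug->A->R->B->L->B->refl->G->L'->F->R'->B->plug->D
Char 12 ('G'): step: R->2, L=0; G->plug->G->R->C->L->E->refl->C->L'->G->R'->D->plug->B
Final: ciphertext=EDEHACAACADB, RIGHT=2, LEFT=0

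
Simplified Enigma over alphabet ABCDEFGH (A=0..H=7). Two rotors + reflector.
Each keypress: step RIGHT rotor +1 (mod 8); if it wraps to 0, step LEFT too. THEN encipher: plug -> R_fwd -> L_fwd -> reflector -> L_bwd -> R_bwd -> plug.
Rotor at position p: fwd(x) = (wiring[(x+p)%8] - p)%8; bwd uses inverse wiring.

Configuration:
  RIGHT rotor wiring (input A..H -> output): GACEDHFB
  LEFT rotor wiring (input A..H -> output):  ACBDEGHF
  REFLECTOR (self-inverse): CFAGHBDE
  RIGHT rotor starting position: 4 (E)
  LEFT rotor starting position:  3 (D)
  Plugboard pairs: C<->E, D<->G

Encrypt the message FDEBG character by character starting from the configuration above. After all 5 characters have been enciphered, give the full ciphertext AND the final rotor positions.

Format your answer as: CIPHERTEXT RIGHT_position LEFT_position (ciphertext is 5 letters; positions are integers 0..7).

Answer: GHCHH 1 4

Derivation:
Char 1 ('F'): step: R->5, L=3; F->plug->F->R->F->L->F->refl->B->L'->B->R'->D->plug->G
Char 2 ('D'): step: R->6, L=3; D->plug->G->R->F->L->F->refl->B->L'->B->R'->H->plug->H
Char 3 ('E'): step: R->7, L=3; E->plug->C->R->B->L->B->refl->F->L'->F->R'->E->plug->C
Char 4 ('B'): step: R->0, L->4 (L advanced); B->plug->B->R->A->L->A->refl->C->L'->B->R'->H->plug->H
Char 5 ('G'): step: R->1, L=4; G->plug->D->R->C->L->D->refl->G->L'->F->R'->H->plug->H
Final: ciphertext=GHCHH, RIGHT=1, LEFT=4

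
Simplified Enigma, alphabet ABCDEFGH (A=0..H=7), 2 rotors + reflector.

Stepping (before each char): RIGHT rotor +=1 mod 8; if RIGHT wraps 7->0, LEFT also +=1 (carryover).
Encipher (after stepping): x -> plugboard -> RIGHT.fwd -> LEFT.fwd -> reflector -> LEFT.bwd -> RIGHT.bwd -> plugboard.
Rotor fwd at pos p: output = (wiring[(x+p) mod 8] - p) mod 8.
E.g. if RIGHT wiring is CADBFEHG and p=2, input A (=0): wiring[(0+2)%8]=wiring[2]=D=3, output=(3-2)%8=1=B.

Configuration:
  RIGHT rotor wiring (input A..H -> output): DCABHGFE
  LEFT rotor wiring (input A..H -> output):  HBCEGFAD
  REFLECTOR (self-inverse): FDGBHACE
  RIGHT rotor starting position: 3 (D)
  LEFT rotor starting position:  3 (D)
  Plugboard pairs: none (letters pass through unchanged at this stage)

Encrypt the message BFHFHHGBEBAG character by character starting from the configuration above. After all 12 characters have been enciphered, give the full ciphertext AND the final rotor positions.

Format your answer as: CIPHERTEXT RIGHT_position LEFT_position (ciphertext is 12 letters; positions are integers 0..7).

Answer: FGGDDGDEHDCA 7 4

Derivation:
Char 1 ('B'): step: R->4, L=3; B->plug->B->R->C->L->C->refl->G->L'->G->R'->F->plug->F
Char 2 ('F'): step: R->5, L=3; F->plug->F->R->D->L->F->refl->A->L'->E->R'->G->plug->G
Char 3 ('H'): step: R->6, L=3; H->plug->H->R->A->L->B->refl->D->L'->B->R'->G->plug->G
Char 4 ('F'): step: R->7, L=3; F->plug->F->R->A->L->B->refl->D->L'->B->R'->D->plug->D
Char 5 ('H'): step: R->0, L->4 (L advanced); H->plug->H->R->E->L->D->refl->B->L'->B->R'->D->plug->D
Char 6 ('H'): step: R->1, L=4; H->plug->H->R->C->L->E->refl->H->L'->D->R'->G->plug->G
Char 7 ('G'): step: R->2, L=4; G->plug->G->R->B->L->B->refl->D->L'->E->R'->D->plug->D
Char 8 ('B'): step: R->3, L=4; B->plug->B->R->E->L->D->refl->B->L'->B->R'->E->plug->E
Char 9 ('E'): step: R->4, L=4; E->plug->E->R->H->L->A->refl->F->L'->F->R'->H->plug->H
Char 10 ('B'): step: R->5, L=4; B->plug->B->R->A->L->C->refl->G->L'->G->R'->D->plug->D
Char 11 ('A'): step: R->6, L=4; A->plug->A->R->H->L->A->refl->F->L'->F->R'->C->plug->C
Char 12 ('G'): step: R->7, L=4; G->plug->G->R->H->L->A->refl->F->L'->F->R'->A->plug->A
Final: ciphertext=FGGDDGDEHDCA, RIGHT=7, LEFT=4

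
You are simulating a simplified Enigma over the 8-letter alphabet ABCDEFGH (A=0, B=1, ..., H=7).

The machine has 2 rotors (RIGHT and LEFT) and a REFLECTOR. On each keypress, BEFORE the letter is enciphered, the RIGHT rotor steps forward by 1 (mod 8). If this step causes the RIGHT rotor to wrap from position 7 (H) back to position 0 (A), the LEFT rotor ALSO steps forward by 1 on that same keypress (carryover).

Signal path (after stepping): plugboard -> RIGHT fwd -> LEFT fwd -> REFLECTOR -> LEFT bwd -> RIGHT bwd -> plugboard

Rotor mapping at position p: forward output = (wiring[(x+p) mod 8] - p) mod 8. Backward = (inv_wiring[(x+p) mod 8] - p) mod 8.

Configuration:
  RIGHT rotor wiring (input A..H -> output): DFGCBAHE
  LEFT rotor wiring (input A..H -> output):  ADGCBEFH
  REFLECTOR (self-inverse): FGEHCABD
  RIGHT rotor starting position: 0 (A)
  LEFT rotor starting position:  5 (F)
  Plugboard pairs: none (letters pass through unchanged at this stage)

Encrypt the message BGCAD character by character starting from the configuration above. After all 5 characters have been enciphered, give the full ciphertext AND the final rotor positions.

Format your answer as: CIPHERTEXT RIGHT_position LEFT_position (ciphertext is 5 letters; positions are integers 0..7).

Char 1 ('B'): step: R->1, L=5; B->plug->B->R->F->L->B->refl->G->L'->E->R'->A->plug->A
Char 2 ('G'): step: R->2, L=5; G->plug->G->R->B->L->A->refl->F->L'->G->R'->D->plug->D
Char 3 ('C'): step: R->3, L=5; C->plug->C->R->F->L->B->refl->G->L'->E->R'->D->plug->D
Char 4 ('A'): step: R->4, L=5; A->plug->A->R->F->L->B->refl->G->L'->E->R'->B->plug->B
Char 5 ('D'): step: R->5, L=5; D->plug->D->R->G->L->F->refl->A->L'->B->R'->F->plug->F
Final: ciphertext=ADDBF, RIGHT=5, LEFT=5

Answer: ADDBF 5 5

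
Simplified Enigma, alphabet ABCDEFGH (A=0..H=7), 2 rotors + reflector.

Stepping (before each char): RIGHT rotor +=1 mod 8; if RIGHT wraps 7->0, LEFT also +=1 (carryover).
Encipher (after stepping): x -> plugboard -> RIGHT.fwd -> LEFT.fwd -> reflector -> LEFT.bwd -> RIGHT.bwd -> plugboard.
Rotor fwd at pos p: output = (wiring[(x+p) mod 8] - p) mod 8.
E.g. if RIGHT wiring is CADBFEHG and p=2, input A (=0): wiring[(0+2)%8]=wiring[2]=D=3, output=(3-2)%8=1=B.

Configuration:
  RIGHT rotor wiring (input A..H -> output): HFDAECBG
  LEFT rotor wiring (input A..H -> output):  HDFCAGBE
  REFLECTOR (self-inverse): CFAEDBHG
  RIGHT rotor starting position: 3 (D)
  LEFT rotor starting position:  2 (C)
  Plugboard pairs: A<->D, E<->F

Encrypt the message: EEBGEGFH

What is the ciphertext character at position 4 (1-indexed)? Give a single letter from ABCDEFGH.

Char 1 ('E'): step: R->4, L=2; E->plug->F->R->B->L->A->refl->C->L'->F->R'->C->plug->C
Char 2 ('E'): step: R->5, L=2; E->plug->F->R->G->L->F->refl->B->L'->H->R'->H->plug->H
Char 3 ('B'): step: R->6, L=2; B->plug->B->R->A->L->D->refl->E->L'->D->R'->A->plug->D
Char 4 ('G'): step: R->7, L=2; G->plug->G->R->D->L->E->refl->D->L'->A->R'->B->plug->B

B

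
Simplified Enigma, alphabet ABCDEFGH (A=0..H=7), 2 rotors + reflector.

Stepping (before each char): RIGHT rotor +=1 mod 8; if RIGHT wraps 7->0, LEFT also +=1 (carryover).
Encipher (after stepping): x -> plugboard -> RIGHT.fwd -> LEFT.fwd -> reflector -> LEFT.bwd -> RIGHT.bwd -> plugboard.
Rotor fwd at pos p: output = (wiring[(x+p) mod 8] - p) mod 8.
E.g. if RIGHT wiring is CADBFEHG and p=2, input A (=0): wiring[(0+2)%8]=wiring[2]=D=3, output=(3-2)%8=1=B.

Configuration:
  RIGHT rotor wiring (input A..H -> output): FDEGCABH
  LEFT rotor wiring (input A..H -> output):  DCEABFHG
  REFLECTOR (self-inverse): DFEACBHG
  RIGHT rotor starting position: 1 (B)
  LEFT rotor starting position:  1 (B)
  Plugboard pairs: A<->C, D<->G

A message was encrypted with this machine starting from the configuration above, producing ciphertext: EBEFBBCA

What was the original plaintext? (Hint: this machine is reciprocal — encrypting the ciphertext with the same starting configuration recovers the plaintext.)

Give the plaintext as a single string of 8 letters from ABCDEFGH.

Answer: BEGBCCFF

Derivation:
Char 1 ('E'): step: R->2, L=1; E->plug->E->R->H->L->C->refl->E->L'->E->R'->B->plug->B
Char 2 ('B'): step: R->3, L=1; B->plug->B->R->H->L->C->refl->E->L'->E->R'->E->plug->E
Char 3 ('E'): step: R->4, L=1; E->plug->E->R->B->L->D->refl->A->L'->D->R'->D->plug->G
Char 4 ('F'): step: R->5, L=1; F->plug->F->R->H->L->C->refl->E->L'->E->R'->B->plug->B
Char 5 ('B'): step: R->6, L=1; B->plug->B->R->B->L->D->refl->A->L'->D->R'->A->plug->C
Char 6 ('B'): step: R->7, L=1; B->plug->B->R->G->L->F->refl->B->L'->A->R'->A->plug->C
Char 7 ('C'): step: R->0, L->2 (L advanced); C->plug->A->R->F->L->E->refl->C->L'->A->R'->F->plug->F
Char 8 ('A'): step: R->1, L=2; A->plug->C->R->F->L->E->refl->C->L'->A->R'->F->plug->F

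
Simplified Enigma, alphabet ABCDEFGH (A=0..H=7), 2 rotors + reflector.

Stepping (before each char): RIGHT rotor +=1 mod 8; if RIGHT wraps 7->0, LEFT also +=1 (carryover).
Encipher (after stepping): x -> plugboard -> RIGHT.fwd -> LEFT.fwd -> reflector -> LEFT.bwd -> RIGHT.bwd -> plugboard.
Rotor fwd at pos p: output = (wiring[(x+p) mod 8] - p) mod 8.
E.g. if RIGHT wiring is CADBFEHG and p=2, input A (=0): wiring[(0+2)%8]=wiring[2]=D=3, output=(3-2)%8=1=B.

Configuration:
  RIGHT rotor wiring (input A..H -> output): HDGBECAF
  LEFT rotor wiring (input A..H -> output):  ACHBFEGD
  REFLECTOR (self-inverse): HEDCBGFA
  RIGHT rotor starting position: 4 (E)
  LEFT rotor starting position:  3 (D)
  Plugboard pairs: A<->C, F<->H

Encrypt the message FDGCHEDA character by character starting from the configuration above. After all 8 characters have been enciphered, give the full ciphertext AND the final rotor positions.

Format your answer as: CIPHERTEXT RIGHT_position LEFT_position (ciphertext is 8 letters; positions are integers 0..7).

Char 1 ('F'): step: R->5, L=3; F->plug->H->R->H->L->E->refl->B->L'->C->R'->D->plug->D
Char 2 ('D'): step: R->6, L=3; D->plug->D->R->F->L->F->refl->G->L'->A->R'->E->plug->E
Char 3 ('G'): step: R->7, L=3; G->plug->G->R->D->L->D->refl->C->L'->B->R'->H->plug->F
Char 4 ('C'): step: R->0, L->4 (L advanced); C->plug->A->R->H->L->F->refl->G->L'->F->R'->H->plug->F
Char 5 ('H'): step: R->1, L=4; H->plug->F->R->H->L->F->refl->G->L'->F->R'->B->plug->B
Char 6 ('E'): step: R->2, L=4; E->plug->E->R->G->L->D->refl->C->L'->C->R'->C->plug->A
Char 7 ('D'): step: R->3, L=4; D->plug->D->R->F->L->G->refl->F->L'->H->R'->C->plug->A
Char 8 ('A'): step: R->4, L=4; A->plug->C->R->E->L->E->refl->B->L'->A->R'->A->plug->C
Final: ciphertext=DEFFBAAC, RIGHT=4, LEFT=4

Answer: DEFFBAAC 4 4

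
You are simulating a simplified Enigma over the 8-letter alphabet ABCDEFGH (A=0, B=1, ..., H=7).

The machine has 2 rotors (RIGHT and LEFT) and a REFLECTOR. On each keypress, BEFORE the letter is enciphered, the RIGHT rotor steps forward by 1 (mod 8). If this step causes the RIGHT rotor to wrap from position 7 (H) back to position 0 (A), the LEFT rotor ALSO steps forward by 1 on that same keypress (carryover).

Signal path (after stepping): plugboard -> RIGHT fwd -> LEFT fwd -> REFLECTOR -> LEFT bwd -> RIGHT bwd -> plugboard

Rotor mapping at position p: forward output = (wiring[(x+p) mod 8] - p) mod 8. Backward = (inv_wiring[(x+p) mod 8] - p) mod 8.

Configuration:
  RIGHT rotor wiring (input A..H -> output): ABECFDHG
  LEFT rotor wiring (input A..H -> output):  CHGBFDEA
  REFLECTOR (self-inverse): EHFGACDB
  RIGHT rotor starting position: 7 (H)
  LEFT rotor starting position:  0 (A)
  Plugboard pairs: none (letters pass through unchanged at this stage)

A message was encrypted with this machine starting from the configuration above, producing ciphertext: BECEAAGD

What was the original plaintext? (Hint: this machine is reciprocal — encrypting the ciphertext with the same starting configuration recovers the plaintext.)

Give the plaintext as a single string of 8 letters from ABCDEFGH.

Answer: CBABEFEH

Derivation:
Char 1 ('B'): step: R->0, L->1 (L advanced); B->plug->B->R->B->L->F->refl->C->L'->E->R'->C->plug->C
Char 2 ('E'): step: R->1, L=1; E->plug->E->R->C->L->A->refl->E->L'->D->R'->B->plug->B
Char 3 ('C'): step: R->2, L=1; C->plug->C->R->D->L->E->refl->A->L'->C->R'->A->plug->A
Char 4 ('E'): step: R->3, L=1; E->plug->E->R->D->L->E->refl->A->L'->C->R'->B->plug->B
Char 5 ('A'): step: R->4, L=1; A->plug->A->R->B->L->F->refl->C->L'->E->R'->E->plug->E
Char 6 ('A'): step: R->5, L=1; A->plug->A->R->G->L->H->refl->B->L'->H->R'->F->plug->F
Char 7 ('G'): step: R->6, L=1; G->plug->G->R->H->L->B->refl->H->L'->G->R'->E->plug->E
Char 8 ('D'): step: R->7, L=1; D->plug->D->R->F->L->D->refl->G->L'->A->R'->H->plug->H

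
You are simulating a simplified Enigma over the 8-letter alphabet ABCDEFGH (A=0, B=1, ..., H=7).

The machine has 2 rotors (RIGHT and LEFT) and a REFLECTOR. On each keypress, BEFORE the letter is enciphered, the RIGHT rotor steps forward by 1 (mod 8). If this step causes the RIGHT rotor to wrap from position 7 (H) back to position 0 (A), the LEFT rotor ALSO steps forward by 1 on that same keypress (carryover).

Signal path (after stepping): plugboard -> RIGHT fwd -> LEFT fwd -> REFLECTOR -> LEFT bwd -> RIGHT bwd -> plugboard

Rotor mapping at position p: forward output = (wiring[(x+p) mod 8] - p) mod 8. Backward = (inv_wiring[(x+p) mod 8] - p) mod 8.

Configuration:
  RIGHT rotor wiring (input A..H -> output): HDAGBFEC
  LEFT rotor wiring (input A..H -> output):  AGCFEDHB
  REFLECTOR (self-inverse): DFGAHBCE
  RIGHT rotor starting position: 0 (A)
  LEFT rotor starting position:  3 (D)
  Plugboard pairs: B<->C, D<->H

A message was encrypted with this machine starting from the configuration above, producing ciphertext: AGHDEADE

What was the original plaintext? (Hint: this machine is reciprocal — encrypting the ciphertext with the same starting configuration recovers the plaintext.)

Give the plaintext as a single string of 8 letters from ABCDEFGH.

Char 1 ('A'): step: R->1, L=3; A->plug->A->R->C->L->A->refl->D->L'->G->R'->H->plug->D
Char 2 ('G'): step: R->2, L=3; G->plug->G->R->F->L->F->refl->B->L'->B->R'->H->plug->D
Char 3 ('H'): step: R->3, L=3; H->plug->D->R->B->L->B->refl->F->L'->F->R'->H->plug->D
Char 4 ('D'): step: R->4, L=3; D->plug->H->R->C->L->A->refl->D->L'->G->R'->D->plug->H
Char 5 ('E'): step: R->5, L=3; E->plug->E->R->G->L->D->refl->A->L'->C->R'->D->plug->H
Char 6 ('A'): step: R->6, L=3; A->plug->A->R->G->L->D->refl->A->L'->C->R'->E->plug->E
Char 7 ('D'): step: R->7, L=3; D->plug->H->R->F->L->F->refl->B->L'->B->R'->D->plug->H
Char 8 ('E'): step: R->0, L->4 (L advanced); E->plug->E->R->B->L->H->refl->E->L'->E->R'->G->plug->G

Answer: DDDHHEHG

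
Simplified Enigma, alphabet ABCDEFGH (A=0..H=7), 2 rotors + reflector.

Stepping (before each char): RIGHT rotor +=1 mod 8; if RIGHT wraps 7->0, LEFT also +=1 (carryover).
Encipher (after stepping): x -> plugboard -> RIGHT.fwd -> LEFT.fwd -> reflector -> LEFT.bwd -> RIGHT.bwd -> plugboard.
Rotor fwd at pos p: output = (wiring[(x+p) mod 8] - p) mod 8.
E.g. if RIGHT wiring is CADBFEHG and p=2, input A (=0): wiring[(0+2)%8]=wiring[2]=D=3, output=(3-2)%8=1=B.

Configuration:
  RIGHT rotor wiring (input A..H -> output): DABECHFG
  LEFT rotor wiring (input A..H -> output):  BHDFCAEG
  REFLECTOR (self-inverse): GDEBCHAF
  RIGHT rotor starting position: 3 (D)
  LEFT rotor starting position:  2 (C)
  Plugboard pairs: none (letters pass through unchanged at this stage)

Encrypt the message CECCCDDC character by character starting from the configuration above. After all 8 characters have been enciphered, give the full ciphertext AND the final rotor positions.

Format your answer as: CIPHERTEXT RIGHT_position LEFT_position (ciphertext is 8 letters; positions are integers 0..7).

Answer: HAGGEHAE 3 3

Derivation:
Char 1 ('C'): step: R->4, L=2; C->plug->C->R->B->L->D->refl->B->L'->A->R'->H->plug->H
Char 2 ('E'): step: R->5, L=2; E->plug->E->R->D->L->G->refl->A->L'->C->R'->A->plug->A
Char 3 ('C'): step: R->6, L=2; C->plug->C->R->F->L->E->refl->C->L'->E->R'->G->plug->G
Char 4 ('C'): step: R->7, L=2; C->plug->C->R->B->L->D->refl->B->L'->A->R'->G->plug->G
Char 5 ('C'): step: R->0, L->3 (L advanced); C->plug->C->R->B->L->H->refl->F->L'->C->R'->E->plug->E
Char 6 ('D'): step: R->1, L=3; D->plug->D->R->B->L->H->refl->F->L'->C->R'->H->plug->H
Char 7 ('D'): step: R->2, L=3; D->plug->D->R->F->L->G->refl->A->L'->H->R'->A->plug->A
Char 8 ('C'): step: R->3, L=3; C->plug->C->R->E->L->D->refl->B->L'->D->R'->E->plug->E
Final: ciphertext=HAGGEHAE, RIGHT=3, LEFT=3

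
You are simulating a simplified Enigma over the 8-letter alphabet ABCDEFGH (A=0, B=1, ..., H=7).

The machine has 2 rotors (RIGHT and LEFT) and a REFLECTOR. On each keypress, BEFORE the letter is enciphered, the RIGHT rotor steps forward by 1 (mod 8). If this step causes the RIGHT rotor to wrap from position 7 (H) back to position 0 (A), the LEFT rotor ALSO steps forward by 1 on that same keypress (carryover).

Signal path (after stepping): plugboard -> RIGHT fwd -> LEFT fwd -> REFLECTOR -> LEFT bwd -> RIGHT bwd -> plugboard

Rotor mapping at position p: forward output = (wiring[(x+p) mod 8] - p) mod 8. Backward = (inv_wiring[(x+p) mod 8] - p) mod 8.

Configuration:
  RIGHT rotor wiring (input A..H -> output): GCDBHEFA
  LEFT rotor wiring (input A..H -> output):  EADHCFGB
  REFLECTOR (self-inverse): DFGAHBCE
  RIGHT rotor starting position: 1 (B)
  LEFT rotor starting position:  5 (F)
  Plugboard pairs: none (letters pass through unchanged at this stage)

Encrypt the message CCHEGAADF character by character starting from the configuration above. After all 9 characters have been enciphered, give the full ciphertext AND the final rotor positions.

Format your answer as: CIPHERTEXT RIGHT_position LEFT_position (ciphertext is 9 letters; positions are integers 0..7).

Char 1 ('C'): step: R->2, L=5; C->plug->C->R->F->L->G->refl->C->L'->G->R'->F->plug->F
Char 2 ('C'): step: R->3, L=5; C->plug->C->R->B->L->B->refl->F->L'->H->R'->G->plug->G
Char 3 ('H'): step: R->4, L=5; H->plug->H->R->F->L->G->refl->C->L'->G->R'->F->plug->F
Char 4 ('E'): step: R->5, L=5; E->plug->E->R->F->L->G->refl->C->L'->G->R'->F->plug->F
Char 5 ('G'): step: R->6, L=5; G->plug->G->R->B->L->B->refl->F->L'->H->R'->A->plug->A
Char 6 ('A'): step: R->7, L=5; A->plug->A->R->B->L->B->refl->F->L'->H->R'->B->plug->B
Char 7 ('A'): step: R->0, L->6 (L advanced); A->plug->A->R->G->L->E->refl->H->L'->H->R'->E->plug->E
Char 8 ('D'): step: R->1, L=6; D->plug->D->R->G->L->E->refl->H->L'->H->R'->G->plug->G
Char 9 ('F'): step: R->2, L=6; F->plug->F->R->G->L->E->refl->H->L'->H->R'->B->plug->B
Final: ciphertext=FGFFABEGB, RIGHT=2, LEFT=6

Answer: FGFFABEGB 2 6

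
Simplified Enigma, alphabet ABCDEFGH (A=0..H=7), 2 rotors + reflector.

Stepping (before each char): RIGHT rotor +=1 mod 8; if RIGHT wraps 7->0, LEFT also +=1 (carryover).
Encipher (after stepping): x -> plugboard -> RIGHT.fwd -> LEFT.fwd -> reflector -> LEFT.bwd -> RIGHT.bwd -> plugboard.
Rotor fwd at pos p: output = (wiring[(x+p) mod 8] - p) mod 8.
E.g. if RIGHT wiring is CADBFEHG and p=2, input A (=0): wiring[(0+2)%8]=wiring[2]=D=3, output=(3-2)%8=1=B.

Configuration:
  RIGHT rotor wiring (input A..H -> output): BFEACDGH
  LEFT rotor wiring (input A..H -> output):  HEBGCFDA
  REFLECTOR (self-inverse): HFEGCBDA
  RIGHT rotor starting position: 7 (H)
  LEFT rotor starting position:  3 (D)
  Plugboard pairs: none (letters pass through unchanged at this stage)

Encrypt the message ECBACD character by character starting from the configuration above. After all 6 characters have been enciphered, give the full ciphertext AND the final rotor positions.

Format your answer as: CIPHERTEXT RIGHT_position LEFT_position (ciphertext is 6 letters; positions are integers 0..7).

Answer: BBDGEE 5 4

Derivation:
Char 1 ('E'): step: R->0, L->4 (L advanced); E->plug->E->R->C->L->H->refl->A->L'->F->R'->B->plug->B
Char 2 ('C'): step: R->1, L=4; C->plug->C->R->H->L->C->refl->E->L'->D->R'->B->plug->B
Char 3 ('B'): step: R->2, L=4; B->plug->B->R->G->L->F->refl->B->L'->B->R'->D->plug->D
Char 4 ('A'): step: R->3, L=4; A->plug->A->R->F->L->A->refl->H->L'->C->R'->G->plug->G
Char 5 ('C'): step: R->4, L=4; C->plug->C->R->C->L->H->refl->A->L'->F->R'->E->plug->E
Char 6 ('D'): step: R->5, L=4; D->plug->D->R->E->L->D->refl->G->L'->A->R'->E->plug->E
Final: ciphertext=BBDGEE, RIGHT=5, LEFT=4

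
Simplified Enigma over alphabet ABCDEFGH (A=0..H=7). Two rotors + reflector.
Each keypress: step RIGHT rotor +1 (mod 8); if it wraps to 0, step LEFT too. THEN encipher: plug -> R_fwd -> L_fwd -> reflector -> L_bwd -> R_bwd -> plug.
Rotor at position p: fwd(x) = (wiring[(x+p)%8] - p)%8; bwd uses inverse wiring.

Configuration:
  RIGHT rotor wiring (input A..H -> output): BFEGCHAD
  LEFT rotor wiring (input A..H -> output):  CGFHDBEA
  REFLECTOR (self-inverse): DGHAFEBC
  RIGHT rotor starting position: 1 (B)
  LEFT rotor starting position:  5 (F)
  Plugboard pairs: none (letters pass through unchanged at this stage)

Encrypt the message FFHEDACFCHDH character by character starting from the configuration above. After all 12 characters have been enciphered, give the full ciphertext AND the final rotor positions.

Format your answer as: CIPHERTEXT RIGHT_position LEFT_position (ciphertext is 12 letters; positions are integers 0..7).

Answer: EHEBGEABDCBE 5 6

Derivation:
Char 1 ('F'): step: R->2, L=5; F->plug->F->R->B->L->H->refl->C->L'->G->R'->E->plug->E
Char 2 ('F'): step: R->3, L=5; F->plug->F->R->G->L->C->refl->H->L'->B->R'->H->plug->H
Char 3 ('H'): step: R->4, L=5; H->plug->H->R->C->L->D->refl->A->L'->F->R'->E->plug->E
Char 4 ('E'): step: R->5, L=5; E->plug->E->R->A->L->E->refl->F->L'->D->R'->B->plug->B
Char 5 ('D'): step: R->6, L=5; D->plug->D->R->H->L->G->refl->B->L'->E->R'->G->plug->G
Char 6 ('A'): step: R->7, L=5; A->plug->A->R->E->L->B->refl->G->L'->H->R'->E->plug->E
Char 7 ('C'): step: R->0, L->6 (L advanced); C->plug->C->R->E->L->H->refl->C->L'->B->R'->A->plug->A
Char 8 ('F'): step: R->1, L=6; F->plug->F->R->H->L->D->refl->A->L'->D->R'->B->plug->B
Char 9 ('C'): step: R->2, L=6; C->plug->C->R->A->L->G->refl->B->L'->F->R'->D->plug->D
Char 10 ('H'): step: R->3, L=6; H->plug->H->R->B->L->C->refl->H->L'->E->R'->C->plug->C
Char 11 ('D'): step: R->4, L=6; D->plug->D->R->H->L->D->refl->A->L'->D->R'->B->plug->B
Char 12 ('H'): step: R->5, L=6; H->plug->H->R->F->L->B->refl->G->L'->A->R'->E->plug->E
Final: ciphertext=EHEBGEABDCBE, RIGHT=5, LEFT=6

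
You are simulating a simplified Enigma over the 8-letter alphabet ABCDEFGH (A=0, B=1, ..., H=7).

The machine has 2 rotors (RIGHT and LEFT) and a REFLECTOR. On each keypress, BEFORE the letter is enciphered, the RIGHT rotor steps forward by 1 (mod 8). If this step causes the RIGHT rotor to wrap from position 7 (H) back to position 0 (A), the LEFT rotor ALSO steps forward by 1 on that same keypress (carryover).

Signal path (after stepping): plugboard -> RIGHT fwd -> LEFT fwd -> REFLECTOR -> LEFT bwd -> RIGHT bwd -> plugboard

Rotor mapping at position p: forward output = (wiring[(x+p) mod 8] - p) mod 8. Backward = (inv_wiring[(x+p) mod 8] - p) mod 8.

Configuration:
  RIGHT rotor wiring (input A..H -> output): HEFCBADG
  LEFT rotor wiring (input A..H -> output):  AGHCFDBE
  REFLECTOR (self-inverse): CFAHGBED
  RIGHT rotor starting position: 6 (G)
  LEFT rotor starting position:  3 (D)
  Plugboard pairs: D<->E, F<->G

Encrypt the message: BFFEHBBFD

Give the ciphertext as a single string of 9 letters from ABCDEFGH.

Char 1 ('B'): step: R->7, L=3; B->plug->B->R->A->L->H->refl->D->L'->G->R'->D->plug->E
Char 2 ('F'): step: R->0, L->4 (L advanced); F->plug->G->R->D->L->A->refl->C->L'->F->R'->C->plug->C
Char 3 ('F'): step: R->1, L=4; F->plug->G->R->F->L->C->refl->A->L'->D->R'->A->plug->A
Char 4 ('E'): step: R->2, L=4; E->plug->D->R->G->L->D->refl->H->L'->B->R'->E->plug->D
Char 5 ('H'): step: R->3, L=4; H->plug->H->R->C->L->F->refl->B->L'->A->R'->D->plug->E
Char 6 ('B'): step: R->4, L=4; B->plug->B->R->E->L->E->refl->G->L'->H->R'->C->plug->C
Char 7 ('B'): step: R->5, L=4; B->plug->B->R->G->L->D->refl->H->L'->B->R'->C->plug->C
Char 8 ('F'): step: R->6, L=4; F->plug->G->R->D->L->A->refl->C->L'->F->R'->A->plug->A
Char 9 ('D'): step: R->7, L=4; D->plug->E->R->D->L->A->refl->C->L'->F->R'->C->plug->C

Answer: ECADECCAC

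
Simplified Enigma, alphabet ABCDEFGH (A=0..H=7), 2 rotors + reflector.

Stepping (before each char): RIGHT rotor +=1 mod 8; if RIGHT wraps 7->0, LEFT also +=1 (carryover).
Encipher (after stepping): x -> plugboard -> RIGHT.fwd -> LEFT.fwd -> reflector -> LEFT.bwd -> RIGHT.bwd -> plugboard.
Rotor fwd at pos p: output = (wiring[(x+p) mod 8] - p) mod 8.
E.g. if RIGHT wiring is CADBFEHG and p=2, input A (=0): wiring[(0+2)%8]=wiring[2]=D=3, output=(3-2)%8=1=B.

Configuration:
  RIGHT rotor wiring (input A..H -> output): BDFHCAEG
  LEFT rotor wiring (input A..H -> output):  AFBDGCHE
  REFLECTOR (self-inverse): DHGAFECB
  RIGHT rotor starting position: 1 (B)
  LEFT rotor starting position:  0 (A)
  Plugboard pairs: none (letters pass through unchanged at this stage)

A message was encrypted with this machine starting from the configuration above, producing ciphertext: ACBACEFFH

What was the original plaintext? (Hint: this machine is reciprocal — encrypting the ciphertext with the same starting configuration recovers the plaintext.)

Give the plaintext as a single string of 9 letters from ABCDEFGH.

Char 1 ('A'): step: R->2, L=0; A->plug->A->R->D->L->D->refl->A->L'->A->R'->C->plug->C
Char 2 ('C'): step: R->3, L=0; C->plug->C->R->F->L->C->refl->G->L'->E->R'->A->plug->A
Char 3 ('B'): step: R->4, L=0; B->plug->B->R->E->L->G->refl->C->L'->F->R'->E->plug->E
Char 4 ('A'): step: R->5, L=0; A->plug->A->R->D->L->D->refl->A->L'->A->R'->F->plug->F
Char 5 ('C'): step: R->6, L=0; C->plug->C->R->D->L->D->refl->A->L'->A->R'->B->plug->B
Char 6 ('E'): step: R->7, L=0; E->plug->E->R->A->L->A->refl->D->L'->D->R'->F->plug->F
Char 7 ('F'): step: R->0, L->1 (L advanced); F->plug->F->R->A->L->E->refl->F->L'->D->R'->B->plug->B
Char 8 ('F'): step: R->1, L=1; F->plug->F->R->D->L->F->refl->E->L'->A->R'->H->plug->H
Char 9 ('H'): step: R->2, L=1; H->plug->H->R->B->L->A->refl->D->L'->G->R'->D->plug->D

Answer: CAEFBFBHD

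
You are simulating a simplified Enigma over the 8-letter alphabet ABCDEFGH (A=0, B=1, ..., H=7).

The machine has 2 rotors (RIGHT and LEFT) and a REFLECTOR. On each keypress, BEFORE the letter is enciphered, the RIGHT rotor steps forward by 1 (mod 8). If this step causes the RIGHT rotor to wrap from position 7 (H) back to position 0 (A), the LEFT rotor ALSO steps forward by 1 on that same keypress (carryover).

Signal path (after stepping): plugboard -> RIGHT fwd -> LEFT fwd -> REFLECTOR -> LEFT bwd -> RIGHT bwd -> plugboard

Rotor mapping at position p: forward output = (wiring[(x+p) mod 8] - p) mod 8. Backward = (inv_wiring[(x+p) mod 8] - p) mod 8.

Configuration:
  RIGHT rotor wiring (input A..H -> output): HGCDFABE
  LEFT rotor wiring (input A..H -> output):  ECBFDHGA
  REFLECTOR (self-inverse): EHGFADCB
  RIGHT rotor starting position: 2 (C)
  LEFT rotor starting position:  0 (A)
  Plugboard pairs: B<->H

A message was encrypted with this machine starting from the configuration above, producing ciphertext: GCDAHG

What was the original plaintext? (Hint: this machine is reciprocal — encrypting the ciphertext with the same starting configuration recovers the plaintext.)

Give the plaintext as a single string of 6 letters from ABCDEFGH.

Char 1 ('G'): step: R->3, L=0; G->plug->G->R->D->L->F->refl->D->L'->E->R'->F->plug->F
Char 2 ('C'): step: R->4, L=0; C->plug->C->R->F->L->H->refl->B->L'->C->R'->F->plug->F
Char 3 ('D'): step: R->5, L=0; D->plug->D->R->C->L->B->refl->H->L'->F->R'->F->plug->F
Char 4 ('A'): step: R->6, L=0; A->plug->A->R->D->L->F->refl->D->L'->E->R'->E->plug->E
Char 5 ('H'): step: R->7, L=0; H->plug->B->R->A->L->E->refl->A->L'->H->R'->C->plug->C
Char 6 ('G'): step: R->0, L->1 (L advanced); G->plug->G->R->B->L->A->refl->E->L'->C->R'->C->plug->C

Answer: FFFECC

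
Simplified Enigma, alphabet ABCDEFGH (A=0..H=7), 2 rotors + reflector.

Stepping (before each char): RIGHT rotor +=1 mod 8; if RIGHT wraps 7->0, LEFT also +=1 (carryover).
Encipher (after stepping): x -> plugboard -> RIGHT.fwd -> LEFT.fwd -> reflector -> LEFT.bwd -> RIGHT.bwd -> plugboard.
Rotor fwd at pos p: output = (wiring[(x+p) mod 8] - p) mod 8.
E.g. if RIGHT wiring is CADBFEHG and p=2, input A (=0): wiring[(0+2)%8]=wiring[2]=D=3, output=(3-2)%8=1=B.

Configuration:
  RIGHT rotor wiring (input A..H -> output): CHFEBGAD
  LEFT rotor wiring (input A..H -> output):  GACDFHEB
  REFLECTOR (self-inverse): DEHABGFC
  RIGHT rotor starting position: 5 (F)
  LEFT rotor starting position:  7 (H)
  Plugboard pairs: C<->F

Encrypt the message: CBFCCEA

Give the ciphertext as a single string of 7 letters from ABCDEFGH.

Answer: GDAAAGB

Derivation:
Char 1 ('C'): step: R->6, L=7; C->plug->F->R->G->L->A->refl->D->L'->D->R'->G->plug->G
Char 2 ('B'): step: R->7, L=7; B->plug->B->R->D->L->D->refl->A->L'->G->R'->D->plug->D
Char 3 ('F'): step: R->0, L->0 (L advanced); F->plug->C->R->F->L->H->refl->C->L'->C->R'->A->plug->A
Char 4 ('C'): step: R->1, L=0; C->plug->F->R->H->L->B->refl->E->L'->G->R'->A->plug->A
Char 5 ('C'): step: R->2, L=0; C->plug->F->R->B->L->A->refl->D->L'->D->R'->A->plug->A
Char 6 ('E'): step: R->3, L=0; E->plug->E->R->A->L->G->refl->F->L'->E->R'->G->plug->G
Char 7 ('A'): step: R->4, L=0; A->plug->A->R->F->L->H->refl->C->L'->C->R'->B->plug->B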